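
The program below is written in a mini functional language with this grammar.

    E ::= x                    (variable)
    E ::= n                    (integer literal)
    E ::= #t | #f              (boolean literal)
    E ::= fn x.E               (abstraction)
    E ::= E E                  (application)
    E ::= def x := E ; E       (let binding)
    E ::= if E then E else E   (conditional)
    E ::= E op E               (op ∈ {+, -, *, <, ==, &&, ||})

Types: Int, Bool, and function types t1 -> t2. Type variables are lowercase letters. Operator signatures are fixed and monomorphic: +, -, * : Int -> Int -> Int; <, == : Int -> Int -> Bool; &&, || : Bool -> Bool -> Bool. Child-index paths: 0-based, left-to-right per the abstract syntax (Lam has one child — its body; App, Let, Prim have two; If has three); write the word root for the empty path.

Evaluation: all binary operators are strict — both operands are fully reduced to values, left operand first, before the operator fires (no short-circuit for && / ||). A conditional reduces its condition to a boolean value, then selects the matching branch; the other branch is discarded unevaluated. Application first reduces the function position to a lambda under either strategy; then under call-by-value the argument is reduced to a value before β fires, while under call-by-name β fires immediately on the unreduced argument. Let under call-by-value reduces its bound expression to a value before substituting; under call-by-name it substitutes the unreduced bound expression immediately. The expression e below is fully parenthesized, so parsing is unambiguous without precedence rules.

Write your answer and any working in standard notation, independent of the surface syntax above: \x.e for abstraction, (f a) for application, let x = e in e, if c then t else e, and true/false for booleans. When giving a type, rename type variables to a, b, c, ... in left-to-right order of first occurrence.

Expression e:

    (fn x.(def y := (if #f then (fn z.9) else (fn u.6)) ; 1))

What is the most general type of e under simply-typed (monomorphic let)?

Answer: a -> Int

Working:
  unify Bool ~ Bool
\z._ : b -> Int
\u._ : c -> Int
  unify b -> Int ~ c -> Int
  unify b ~ c
  unify Int ~ Int
let y : c -> Int
\x._ : a -> Int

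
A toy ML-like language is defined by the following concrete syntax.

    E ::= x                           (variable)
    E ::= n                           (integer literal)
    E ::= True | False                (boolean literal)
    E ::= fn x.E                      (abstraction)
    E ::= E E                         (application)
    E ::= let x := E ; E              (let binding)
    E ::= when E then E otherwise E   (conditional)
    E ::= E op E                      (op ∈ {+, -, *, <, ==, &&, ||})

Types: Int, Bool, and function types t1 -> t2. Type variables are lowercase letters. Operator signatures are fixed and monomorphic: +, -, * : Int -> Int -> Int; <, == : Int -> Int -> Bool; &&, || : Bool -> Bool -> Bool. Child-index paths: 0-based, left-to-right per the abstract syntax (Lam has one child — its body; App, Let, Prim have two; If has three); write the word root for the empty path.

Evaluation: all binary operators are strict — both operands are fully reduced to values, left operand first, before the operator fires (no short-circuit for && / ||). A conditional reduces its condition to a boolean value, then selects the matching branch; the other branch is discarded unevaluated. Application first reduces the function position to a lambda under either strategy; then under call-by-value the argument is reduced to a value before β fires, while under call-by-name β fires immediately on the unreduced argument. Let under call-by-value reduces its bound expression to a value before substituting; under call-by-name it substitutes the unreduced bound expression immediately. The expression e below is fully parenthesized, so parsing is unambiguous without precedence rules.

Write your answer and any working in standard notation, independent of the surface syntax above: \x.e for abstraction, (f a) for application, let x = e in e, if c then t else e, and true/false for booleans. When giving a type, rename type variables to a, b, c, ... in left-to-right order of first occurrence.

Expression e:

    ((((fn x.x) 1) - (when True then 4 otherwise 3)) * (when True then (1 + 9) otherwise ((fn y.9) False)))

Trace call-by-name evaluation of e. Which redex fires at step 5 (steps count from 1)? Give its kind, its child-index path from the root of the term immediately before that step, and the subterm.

Derivation:
step 0: ((((\x.x) 1) - (if true then 4 else 3)) * (if true then (1 + 9) else ((\y.9) false)))
step 1: [beta@0.0] ((1 - (if true then 4 else 3)) * (if true then (1 + 9) else ((\y.9) false)))
step 2: [if@0.1] ((1 - 4) * (if true then (1 + 9) else ((\y.9) false)))
step 3: [delta@0] (-3 * (if true then (1 + 9) else ((\y.9) false)))
step 4: [if@1] (-3 * (1 + 9))
step 5: [delta@1] (-3 * 10)

Answer: delta at 1 : (1 + 9)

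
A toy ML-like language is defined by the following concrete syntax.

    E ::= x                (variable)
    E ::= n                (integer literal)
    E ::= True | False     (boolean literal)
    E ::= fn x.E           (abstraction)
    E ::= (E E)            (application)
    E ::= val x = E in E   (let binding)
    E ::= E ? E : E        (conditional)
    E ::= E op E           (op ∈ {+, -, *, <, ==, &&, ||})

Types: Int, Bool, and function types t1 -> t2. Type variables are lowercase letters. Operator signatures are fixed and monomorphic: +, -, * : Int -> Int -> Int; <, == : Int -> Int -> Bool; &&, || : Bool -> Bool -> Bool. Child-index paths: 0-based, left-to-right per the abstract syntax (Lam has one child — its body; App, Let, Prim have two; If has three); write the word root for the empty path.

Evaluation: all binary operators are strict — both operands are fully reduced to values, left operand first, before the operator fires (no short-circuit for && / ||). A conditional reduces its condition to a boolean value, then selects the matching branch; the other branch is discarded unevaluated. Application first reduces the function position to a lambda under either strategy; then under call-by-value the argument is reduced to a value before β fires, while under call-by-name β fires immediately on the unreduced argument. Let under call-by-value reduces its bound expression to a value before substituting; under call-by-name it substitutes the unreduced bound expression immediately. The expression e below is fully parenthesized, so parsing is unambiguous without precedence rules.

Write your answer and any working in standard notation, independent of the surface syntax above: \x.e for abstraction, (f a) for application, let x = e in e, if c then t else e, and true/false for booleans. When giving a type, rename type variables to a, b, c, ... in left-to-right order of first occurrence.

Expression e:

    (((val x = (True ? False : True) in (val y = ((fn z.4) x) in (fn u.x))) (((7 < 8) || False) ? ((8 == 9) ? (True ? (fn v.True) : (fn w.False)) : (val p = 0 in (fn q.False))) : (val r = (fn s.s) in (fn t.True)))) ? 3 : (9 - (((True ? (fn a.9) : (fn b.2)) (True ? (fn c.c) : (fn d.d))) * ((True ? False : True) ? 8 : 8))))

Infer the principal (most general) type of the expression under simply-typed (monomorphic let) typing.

Answer: Int

Trace:
  unify Bool ~ Bool
  unify Bool ~ Bool
let x : Bool
\z._ : a -> Int
x : Bool
  unify a -> Int ~ Bool -> b
  unify a ~ Bool
  unify Int ~ b
_ _ : Int
let y : Int
x : Bool
\u._ : c -> Bool
  unify Int ~ Int
  unify Int ~ Int
  unify Bool ~ Bool
  unify Bool ~ Bool
  unify Bool ~ Bool
  unify Int ~ Int
  unify Int ~ Int
  unify Bool ~ Bool
  unify Bool ~ Bool
\v._ : d -> Bool
\w._ : e -> Bool
  unify d -> Bool ~ e -> Bool
  unify d ~ e
  unify Bool ~ Bool
let p : Int
\q._ : f -> Bool
  unify e -> Bool ~ f -> Bool
  unify e ~ f
  unify Bool ~ Bool
s : g
\s._ : g -> g
let r : g -> g
\t._ : h -> Bool
  unify f -> Bool ~ h -> Bool
  unify f ~ h
  unify Bool ~ Bool
  unify c -> Bool ~ (h -> Bool) -> i
  unify c ~ h -> Bool
  unify Bool ~ i
_ _ : Bool
  unify Bool ~ Bool
  unify Int ~ Int
  unify Bool ~ Bool
\a._ : j -> Int
\b._ : k -> Int
  unify j -> Int ~ k -> Int
  unify j ~ k
  unify Int ~ Int
  unify Bool ~ Bool
c : l
\c._ : l -> l
d : m
\d._ : m -> m
  unify l -> l ~ m -> m
  unify l ~ m
  unify m ~ m
  unify k -> Int ~ (m -> m) -> n
  unify k ~ m -> m
  unify Int ~ n
_ _ : Int
  unify Int ~ Int
  unify Bool ~ Bool
  unify Bool ~ Bool
  unify Bool ~ Bool
  unify Int ~ Int
  unify Int ~ Int
  unify Int ~ Int
  unify Int ~ Int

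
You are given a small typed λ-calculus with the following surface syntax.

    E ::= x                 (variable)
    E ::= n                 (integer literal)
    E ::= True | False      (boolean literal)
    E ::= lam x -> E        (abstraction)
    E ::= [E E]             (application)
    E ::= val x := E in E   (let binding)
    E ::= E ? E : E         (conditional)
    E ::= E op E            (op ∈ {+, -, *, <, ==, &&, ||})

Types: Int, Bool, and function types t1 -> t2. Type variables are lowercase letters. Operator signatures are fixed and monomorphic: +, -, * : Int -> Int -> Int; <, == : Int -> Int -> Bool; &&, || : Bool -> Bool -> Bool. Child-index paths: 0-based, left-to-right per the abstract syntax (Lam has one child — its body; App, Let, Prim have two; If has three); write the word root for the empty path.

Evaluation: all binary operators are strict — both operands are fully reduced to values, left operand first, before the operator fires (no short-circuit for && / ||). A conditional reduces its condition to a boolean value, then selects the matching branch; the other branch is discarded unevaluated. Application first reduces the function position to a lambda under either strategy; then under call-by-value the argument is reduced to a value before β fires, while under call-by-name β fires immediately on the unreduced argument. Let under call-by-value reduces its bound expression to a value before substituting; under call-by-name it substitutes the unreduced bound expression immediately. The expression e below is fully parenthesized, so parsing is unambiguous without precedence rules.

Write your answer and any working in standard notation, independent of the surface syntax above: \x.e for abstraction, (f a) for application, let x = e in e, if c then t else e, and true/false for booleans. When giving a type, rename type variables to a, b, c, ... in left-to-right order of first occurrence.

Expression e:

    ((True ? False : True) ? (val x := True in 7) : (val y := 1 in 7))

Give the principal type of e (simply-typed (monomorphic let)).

Trace:
  unify Bool ~ Bool
  unify Bool ~ Bool
  unify Bool ~ Bool
let x : Bool
let y : Int
  unify Int ~ Int

Answer: Int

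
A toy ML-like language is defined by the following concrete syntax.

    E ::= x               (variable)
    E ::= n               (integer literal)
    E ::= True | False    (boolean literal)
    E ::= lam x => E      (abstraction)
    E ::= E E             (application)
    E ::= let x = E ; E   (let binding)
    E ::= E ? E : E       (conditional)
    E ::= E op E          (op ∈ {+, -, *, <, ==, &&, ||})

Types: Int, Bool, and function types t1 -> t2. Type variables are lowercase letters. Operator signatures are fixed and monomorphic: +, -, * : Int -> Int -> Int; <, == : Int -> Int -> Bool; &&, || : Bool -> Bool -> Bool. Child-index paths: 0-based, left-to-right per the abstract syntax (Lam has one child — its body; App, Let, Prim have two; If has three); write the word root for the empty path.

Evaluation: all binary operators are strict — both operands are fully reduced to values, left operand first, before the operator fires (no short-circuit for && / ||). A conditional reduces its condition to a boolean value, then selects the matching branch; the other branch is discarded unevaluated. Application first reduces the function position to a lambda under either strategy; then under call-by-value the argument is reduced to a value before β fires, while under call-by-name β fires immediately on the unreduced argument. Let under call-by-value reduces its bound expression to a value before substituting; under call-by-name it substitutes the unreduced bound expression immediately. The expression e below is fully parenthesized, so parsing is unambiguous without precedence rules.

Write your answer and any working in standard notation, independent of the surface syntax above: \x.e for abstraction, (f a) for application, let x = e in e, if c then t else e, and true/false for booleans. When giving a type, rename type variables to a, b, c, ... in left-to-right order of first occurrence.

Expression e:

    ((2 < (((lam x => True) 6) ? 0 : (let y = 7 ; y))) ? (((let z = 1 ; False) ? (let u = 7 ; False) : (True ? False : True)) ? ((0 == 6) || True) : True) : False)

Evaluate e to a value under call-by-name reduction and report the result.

Trace:
step 0: (if (2 < (if ((\x.true) 6) then 0 else (let y = 7 in y))) then (if (if (let z = 1 in false) then (let u = 7 in false) else (if true then false else true)) then ((0 == 6) || true) else true) else false)
step 1: [beta@0.1.0] (if (2 < (if true then 0 else (let y = 7 in y))) then (if (if (let z = 1 in false) then (let u = 7 in false) else (if true then false else true)) then ((0 == 6) || true) else true) else false)
step 2: [if@0.1] (if (2 < 0) then (if (if (let z = 1 in false) then (let u = 7 in false) else (if true then false else true)) then ((0 == 6) || true) else true) else false)
step 3: [delta@0] (if false then (if (if (let z = 1 in false) then (let u = 7 in false) else (if true then false else true)) then ((0 == 6) || true) else true) else false)
step 4: [if@root] false

Answer: false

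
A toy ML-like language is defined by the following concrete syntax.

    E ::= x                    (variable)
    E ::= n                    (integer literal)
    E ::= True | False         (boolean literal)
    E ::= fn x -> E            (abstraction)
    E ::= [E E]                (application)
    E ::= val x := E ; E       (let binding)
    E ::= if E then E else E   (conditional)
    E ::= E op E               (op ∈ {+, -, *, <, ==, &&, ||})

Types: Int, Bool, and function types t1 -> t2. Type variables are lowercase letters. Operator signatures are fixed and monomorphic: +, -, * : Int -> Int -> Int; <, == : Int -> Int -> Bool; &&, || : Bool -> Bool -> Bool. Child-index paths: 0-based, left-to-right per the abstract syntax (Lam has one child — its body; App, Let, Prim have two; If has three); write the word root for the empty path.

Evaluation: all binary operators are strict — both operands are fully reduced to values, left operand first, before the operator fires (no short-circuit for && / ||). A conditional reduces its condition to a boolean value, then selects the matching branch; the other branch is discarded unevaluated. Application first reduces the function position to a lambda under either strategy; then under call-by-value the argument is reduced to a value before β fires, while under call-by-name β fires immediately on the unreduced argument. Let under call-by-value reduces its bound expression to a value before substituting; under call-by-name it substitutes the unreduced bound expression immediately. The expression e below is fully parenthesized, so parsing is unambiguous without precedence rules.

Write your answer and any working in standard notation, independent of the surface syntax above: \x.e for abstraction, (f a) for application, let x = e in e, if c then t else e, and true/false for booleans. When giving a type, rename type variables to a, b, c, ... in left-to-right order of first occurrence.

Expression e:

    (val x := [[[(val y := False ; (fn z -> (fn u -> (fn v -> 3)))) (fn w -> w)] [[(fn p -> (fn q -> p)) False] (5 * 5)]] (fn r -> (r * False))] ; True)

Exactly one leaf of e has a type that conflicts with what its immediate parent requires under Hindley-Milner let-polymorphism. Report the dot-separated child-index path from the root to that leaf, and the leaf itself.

Derivation:
let y : Bool
\v._ : c -> Int
\u._ : b -> c -> Int
\z._ : a -> b -> c -> Int
w : d
\w._ : d -> d
  unify a -> b -> c -> Int ~ (d -> d) -> e
  unify a ~ d -> d
  unify b -> c -> Int ~ e
_ _ : b -> c -> Int
p : f
\q._ : g -> f
\p._ : f -> g -> f
  unify f -> g -> f ~ Bool -> h
  unify f ~ Bool
  unify g -> Bool ~ h
_ _ : g -> Bool
  unify Int ~ Int
  unify Int ~ Int
  unify g -> Bool ~ Int -> i
  unify g ~ Int
  unify Bool ~ i
_ _ : Bool
  unify b -> c -> Int ~ Bool -> j
  unify b ~ Bool
  unify c -> Int ~ j
_ _ : c -> Int
r : k
  unify k ~ Int
  unify Bool ~ Int
  FAIL: mismatch Bool ~ Int

Answer: 0.1.0.1 : false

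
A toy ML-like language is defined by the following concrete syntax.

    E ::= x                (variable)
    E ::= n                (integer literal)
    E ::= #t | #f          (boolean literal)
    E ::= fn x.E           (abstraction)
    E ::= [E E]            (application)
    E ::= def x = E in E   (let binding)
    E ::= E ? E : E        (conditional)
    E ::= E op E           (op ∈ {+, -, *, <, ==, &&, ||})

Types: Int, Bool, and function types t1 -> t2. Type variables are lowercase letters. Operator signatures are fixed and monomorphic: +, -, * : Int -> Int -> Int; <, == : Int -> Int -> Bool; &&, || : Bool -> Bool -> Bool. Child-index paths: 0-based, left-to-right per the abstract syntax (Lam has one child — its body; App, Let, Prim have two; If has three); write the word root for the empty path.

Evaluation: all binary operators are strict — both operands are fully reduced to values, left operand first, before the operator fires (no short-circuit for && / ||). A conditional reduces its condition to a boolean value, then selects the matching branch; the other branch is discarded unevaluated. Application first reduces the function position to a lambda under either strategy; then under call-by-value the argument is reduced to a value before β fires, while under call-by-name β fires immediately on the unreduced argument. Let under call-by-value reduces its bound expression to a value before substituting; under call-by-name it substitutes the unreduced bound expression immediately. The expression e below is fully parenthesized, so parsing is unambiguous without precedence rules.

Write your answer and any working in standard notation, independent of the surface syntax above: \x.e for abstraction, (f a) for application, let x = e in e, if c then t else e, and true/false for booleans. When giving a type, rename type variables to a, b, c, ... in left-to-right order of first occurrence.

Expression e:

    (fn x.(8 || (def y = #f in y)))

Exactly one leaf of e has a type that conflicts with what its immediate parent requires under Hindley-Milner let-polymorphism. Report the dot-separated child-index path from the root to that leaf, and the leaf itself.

Trace:
  unify Int ~ Bool
  FAIL: mismatch Int ~ Bool

Answer: 0.0 : 8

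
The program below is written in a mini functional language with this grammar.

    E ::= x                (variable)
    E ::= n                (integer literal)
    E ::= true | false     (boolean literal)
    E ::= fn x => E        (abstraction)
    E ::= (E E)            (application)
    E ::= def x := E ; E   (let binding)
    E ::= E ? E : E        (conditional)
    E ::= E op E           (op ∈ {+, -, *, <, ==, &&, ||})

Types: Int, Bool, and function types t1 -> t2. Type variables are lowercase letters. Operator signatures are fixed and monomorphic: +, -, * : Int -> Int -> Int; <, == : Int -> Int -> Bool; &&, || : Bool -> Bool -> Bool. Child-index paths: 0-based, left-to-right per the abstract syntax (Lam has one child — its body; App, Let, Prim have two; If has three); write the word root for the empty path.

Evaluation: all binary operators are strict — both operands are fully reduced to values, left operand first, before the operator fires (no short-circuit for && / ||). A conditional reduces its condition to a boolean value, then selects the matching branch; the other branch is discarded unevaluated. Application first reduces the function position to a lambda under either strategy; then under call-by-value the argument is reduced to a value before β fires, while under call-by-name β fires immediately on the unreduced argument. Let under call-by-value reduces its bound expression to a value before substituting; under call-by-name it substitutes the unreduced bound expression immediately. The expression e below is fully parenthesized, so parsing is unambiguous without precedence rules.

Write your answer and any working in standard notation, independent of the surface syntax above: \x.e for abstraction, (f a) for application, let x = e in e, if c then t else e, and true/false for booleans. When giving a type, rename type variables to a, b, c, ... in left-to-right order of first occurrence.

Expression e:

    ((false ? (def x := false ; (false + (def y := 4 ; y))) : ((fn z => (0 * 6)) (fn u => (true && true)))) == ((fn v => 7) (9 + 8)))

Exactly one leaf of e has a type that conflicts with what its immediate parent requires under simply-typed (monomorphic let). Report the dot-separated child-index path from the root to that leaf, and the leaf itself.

Answer: 0.1.1.0 : false

Working:
  unify Bool ~ Bool
let x : Bool
  unify Bool ~ Int
  FAIL: mismatch Bool ~ Int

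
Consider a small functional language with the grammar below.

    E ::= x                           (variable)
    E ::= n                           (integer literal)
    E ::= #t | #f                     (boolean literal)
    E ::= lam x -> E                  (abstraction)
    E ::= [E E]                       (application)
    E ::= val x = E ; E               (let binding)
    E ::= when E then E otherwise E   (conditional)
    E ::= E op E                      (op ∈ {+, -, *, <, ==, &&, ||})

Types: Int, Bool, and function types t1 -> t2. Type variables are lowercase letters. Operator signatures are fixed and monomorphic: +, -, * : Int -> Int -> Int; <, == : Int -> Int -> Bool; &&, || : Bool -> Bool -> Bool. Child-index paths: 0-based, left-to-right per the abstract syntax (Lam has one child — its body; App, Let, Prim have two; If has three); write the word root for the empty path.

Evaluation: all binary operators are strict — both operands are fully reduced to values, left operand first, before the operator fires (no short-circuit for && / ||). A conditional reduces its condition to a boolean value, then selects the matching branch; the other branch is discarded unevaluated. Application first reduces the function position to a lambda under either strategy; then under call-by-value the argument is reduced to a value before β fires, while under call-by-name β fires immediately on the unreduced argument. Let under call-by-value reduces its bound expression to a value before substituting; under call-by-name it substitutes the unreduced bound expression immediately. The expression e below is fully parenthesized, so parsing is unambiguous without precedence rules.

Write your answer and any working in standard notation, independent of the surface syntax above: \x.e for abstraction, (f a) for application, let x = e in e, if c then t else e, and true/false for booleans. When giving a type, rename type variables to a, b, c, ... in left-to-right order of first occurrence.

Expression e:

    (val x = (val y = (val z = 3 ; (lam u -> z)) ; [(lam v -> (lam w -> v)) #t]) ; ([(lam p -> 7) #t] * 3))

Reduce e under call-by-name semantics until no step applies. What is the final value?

Working:
step 0: (let x = (let y = (let z = 3 in (\u.z)) in ((\v.(\w.v)) true)) in (((\p.7) true) * 3))
step 1: [let@root] (((\p.7) true) * 3)
step 2: [beta@0] (7 * 3)
step 3: [delta@root] 21

Answer: 21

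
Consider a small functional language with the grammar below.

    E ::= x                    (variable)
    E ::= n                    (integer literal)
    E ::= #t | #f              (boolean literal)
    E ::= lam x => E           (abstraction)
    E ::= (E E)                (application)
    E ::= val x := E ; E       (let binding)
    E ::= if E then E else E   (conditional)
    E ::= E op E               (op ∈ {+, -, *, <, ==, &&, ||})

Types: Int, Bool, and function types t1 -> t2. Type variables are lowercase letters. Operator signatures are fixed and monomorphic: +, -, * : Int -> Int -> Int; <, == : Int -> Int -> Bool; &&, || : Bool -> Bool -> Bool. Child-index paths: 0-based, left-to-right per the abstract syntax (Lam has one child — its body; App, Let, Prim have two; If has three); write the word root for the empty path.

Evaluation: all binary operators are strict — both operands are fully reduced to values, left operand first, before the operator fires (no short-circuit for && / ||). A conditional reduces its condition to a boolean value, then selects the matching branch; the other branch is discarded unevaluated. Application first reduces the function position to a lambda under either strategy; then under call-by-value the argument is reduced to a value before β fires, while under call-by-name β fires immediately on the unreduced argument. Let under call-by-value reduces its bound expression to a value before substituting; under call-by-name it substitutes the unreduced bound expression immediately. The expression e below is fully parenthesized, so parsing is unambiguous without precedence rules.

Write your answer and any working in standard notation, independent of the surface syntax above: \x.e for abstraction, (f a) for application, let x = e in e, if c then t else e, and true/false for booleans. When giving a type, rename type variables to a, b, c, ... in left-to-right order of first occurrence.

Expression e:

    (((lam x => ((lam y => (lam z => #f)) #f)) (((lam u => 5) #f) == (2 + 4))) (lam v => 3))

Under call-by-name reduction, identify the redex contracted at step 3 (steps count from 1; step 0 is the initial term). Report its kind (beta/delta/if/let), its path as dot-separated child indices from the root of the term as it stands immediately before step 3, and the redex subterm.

Working:
step 0: (((\x.((\y.(\z.false)) false)) (((\u.5) false) == (2 + 4))) (\v.3))
step 1: [beta@0] (((\y.(\z.false)) false) (\v.3))
step 2: [beta@0] ((\z.false) (\v.3))
step 3: [beta@root] false

Answer: beta at root : ((\z.false) (\v.3))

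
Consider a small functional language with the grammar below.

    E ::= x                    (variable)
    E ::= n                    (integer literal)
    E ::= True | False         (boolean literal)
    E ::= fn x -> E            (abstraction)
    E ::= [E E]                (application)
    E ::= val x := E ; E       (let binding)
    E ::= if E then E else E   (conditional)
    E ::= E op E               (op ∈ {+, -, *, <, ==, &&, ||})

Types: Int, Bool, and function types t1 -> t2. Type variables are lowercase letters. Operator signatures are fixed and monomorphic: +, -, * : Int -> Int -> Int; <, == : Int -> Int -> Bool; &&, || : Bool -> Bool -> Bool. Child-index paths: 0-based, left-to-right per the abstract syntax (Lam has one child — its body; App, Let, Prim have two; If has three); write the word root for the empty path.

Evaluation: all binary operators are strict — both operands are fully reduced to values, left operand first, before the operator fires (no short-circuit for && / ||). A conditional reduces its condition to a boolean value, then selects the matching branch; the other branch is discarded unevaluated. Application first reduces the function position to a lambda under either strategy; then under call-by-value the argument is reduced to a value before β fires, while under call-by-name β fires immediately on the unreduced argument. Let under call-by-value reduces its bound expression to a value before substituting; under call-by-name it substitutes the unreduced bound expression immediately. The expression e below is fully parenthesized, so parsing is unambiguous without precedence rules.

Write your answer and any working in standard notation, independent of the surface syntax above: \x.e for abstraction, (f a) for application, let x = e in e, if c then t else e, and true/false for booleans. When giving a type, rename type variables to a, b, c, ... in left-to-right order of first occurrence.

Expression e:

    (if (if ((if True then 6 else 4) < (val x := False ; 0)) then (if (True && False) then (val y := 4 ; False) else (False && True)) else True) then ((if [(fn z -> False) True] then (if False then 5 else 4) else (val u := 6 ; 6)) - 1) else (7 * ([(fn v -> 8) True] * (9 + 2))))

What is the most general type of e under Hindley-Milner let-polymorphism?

Trace:
  unify Bool ~ Bool
  unify Int ~ Int
  unify Int ~ Int
let x : Bool
  unify Int ~ Int
  unify Bool ~ Bool
  unify Bool ~ Bool
  unify Bool ~ Bool
  unify Bool ~ Bool
let y : Int
  unify Bool ~ Bool
  unify Bool ~ Bool
  unify Bool ~ Bool
  unify Bool ~ Bool
  unify Bool ~ Bool
\z._ : a -> Bool
  unify a -> Bool ~ Bool -> b
  unify a ~ Bool
  unify Bool ~ b
_ _ : Bool
  unify Bool ~ Bool
  unify Bool ~ Bool
  unify Int ~ Int
let u : Int
  unify Int ~ Int
  unify Int ~ Int
  unify Int ~ Int
  unify Int ~ Int
\v._ : c -> Int
  unify c -> Int ~ Bool -> d
  unify c ~ Bool
  unify Int ~ d
_ _ : Int
  unify Int ~ Int
  unify Int ~ Int
  unify Int ~ Int
  unify Int ~ Int
  unify Int ~ Int
  unify Int ~ Int

Answer: Int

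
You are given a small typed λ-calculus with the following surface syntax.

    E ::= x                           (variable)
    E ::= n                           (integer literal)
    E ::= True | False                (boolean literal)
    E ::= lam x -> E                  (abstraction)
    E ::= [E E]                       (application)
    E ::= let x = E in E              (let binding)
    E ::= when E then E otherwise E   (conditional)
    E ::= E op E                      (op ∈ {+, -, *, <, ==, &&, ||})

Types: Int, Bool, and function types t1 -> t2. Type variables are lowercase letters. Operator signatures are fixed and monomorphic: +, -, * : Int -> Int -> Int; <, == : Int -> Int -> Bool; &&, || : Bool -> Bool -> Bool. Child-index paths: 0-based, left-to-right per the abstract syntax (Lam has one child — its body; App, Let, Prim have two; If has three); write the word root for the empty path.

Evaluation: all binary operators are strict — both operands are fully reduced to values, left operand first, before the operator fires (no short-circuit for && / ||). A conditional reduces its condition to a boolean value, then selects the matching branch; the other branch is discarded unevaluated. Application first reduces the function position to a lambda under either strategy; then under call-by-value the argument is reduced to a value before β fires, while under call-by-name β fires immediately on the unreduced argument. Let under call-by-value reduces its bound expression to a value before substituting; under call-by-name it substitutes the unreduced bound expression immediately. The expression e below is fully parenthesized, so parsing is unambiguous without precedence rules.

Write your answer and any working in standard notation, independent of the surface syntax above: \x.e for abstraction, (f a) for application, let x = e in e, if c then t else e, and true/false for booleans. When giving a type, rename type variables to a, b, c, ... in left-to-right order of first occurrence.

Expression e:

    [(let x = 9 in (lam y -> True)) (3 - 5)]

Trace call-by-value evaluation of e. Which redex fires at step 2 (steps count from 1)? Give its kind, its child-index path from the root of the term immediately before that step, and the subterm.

Working:
step 0: ((let x = 9 in (\y.true)) (3 - 5))
step 1: [let@0] ((\y.true) (3 - 5))
step 2: [delta@1] ((\y.true) -2)

Answer: delta at 1 : (3 - 5)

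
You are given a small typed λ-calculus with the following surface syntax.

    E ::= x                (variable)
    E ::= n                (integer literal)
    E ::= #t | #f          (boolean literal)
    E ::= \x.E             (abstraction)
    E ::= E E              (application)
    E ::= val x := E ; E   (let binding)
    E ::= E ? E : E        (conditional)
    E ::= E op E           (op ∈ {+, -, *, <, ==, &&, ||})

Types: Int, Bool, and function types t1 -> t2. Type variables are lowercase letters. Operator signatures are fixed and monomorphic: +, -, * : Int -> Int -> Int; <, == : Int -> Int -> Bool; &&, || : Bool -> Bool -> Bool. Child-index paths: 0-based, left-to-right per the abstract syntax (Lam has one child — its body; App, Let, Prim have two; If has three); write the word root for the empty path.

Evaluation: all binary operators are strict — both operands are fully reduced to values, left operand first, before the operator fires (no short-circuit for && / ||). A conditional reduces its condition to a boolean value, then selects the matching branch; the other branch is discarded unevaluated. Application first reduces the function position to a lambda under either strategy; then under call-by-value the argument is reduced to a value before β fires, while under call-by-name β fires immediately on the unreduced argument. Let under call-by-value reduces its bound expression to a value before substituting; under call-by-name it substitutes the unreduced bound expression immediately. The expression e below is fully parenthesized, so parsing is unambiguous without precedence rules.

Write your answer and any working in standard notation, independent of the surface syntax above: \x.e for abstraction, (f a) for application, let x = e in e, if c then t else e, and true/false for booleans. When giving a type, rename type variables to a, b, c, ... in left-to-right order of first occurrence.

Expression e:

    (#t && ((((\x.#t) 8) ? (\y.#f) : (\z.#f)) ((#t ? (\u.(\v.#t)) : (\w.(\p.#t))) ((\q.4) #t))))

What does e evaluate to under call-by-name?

Answer: false

Trace:
step 0: (true && ((if ((\x.true) 8) then (\y.false) else (\z.false)) ((if true then (\u.(\v.true)) else (\w.(\p.true))) ((\q.4) true))))
step 1: [beta@1.0.0] (true && ((if true then (\y.false) else (\z.false)) ((if true then (\u.(\v.true)) else (\w.(\p.true))) ((\q.4) true))))
step 2: [if@1.0] (true && ((\y.false) ((if true then (\u.(\v.true)) else (\w.(\p.true))) ((\q.4) true))))
step 3: [beta@1] (true && false)
step 4: [delta@root] false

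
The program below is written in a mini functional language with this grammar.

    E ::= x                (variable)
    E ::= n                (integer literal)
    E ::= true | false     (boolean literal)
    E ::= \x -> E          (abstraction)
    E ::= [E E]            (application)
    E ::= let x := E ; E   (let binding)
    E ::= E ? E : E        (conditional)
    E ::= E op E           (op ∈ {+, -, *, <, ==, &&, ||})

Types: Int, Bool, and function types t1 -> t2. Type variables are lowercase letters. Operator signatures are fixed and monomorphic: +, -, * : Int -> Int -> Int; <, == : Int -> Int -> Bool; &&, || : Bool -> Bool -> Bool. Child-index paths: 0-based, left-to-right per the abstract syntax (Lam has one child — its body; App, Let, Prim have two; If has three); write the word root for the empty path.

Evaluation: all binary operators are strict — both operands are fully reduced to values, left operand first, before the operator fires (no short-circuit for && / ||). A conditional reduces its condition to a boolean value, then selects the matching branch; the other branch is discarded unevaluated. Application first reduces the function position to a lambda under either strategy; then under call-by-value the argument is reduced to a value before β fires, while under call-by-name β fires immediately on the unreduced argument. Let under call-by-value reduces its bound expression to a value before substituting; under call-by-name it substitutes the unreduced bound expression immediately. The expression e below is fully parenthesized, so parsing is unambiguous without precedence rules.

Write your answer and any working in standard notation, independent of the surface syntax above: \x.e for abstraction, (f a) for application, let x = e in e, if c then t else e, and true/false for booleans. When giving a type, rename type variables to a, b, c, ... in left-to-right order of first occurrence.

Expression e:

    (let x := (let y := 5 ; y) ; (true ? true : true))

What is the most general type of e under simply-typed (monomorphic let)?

Working:
let y : Int
y : Int
let x : Int
  unify Bool ~ Bool
  unify Bool ~ Bool

Answer: Bool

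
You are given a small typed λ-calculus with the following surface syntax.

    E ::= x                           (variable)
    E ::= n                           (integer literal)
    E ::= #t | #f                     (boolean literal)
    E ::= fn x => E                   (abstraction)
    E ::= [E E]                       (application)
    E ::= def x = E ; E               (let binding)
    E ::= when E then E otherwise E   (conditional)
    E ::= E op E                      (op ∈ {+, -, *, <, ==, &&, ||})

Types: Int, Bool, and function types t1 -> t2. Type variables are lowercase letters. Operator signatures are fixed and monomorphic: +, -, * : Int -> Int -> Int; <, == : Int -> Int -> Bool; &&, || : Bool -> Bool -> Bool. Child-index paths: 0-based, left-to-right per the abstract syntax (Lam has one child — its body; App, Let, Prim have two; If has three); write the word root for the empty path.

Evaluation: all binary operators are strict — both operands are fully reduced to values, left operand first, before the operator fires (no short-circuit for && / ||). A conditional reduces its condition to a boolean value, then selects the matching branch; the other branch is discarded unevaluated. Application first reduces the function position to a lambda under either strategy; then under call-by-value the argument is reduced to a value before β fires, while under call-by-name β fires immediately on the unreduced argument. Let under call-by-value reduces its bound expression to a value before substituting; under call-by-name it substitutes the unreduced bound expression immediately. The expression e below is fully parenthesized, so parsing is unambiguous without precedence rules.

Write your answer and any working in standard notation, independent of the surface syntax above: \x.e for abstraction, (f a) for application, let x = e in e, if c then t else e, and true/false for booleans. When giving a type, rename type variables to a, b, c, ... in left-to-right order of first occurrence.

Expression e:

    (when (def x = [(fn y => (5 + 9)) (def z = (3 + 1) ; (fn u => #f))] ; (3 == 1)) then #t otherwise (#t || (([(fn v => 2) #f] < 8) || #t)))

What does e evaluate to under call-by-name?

Answer: true

Trace:
step 0: (if (let x = ((\y.(5 + 9)) (let z = (3 + 1) in (\u.false))) in (3 == 1)) then true else (true || ((((\v.2) false) < 8) || true)))
step 1: [let@0] (if (3 == 1) then true else (true || ((((\v.2) false) < 8) || true)))
step 2: [delta@0] (if false then true else (true || ((((\v.2) false) < 8) || true)))
step 3: [if@root] (true || ((((\v.2) false) < 8) || true))
step 4: [beta@1.0.0] (true || ((2 < 8) || true))
step 5: [delta@1.0] (true || (true || true))
step 6: [delta@1] (true || true)
step 7: [delta@root] true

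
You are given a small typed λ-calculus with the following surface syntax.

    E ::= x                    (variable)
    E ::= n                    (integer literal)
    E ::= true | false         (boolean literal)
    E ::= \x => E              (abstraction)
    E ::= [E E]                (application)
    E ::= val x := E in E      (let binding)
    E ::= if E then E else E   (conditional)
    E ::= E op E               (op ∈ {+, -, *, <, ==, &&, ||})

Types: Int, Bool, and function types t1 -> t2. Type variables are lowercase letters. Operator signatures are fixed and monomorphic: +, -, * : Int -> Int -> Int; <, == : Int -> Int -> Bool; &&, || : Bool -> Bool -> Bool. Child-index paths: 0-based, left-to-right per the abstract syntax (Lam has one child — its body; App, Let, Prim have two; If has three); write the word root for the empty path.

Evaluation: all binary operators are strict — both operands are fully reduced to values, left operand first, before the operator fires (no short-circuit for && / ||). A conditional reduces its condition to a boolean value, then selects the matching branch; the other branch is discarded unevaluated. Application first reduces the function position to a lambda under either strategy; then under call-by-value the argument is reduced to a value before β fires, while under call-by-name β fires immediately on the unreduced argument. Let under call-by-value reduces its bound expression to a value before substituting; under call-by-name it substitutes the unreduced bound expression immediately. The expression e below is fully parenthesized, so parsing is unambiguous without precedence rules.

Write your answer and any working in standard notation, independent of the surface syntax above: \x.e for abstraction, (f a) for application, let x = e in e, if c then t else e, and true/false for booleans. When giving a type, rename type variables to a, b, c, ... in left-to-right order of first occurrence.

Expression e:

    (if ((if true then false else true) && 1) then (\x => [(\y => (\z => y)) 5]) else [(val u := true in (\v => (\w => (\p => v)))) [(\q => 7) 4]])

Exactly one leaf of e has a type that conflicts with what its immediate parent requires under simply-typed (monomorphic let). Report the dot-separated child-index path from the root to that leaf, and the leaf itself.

Working:
  unify Bool ~ Bool
  unify Bool ~ Bool
  unify Bool ~ Bool
  unify Int ~ Bool
  FAIL: mismatch Int ~ Bool

Answer: 0.1 : 1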